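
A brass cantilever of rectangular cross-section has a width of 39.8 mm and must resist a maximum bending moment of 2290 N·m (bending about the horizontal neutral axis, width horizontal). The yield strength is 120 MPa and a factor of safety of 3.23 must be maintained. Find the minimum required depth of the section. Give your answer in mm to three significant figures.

σ_allow = 120/3.23 = 37.15 MPa.
For a rectangular section σ = 6M/(bh²), so h² = 6M/(b σ_allow) = 6×2290000/(39.8×37.15) = 9292 mm².
h = 96.40 mm.

h = 96.4 mm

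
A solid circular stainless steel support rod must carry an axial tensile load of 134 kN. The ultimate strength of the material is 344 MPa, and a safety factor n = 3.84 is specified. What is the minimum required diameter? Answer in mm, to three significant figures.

d = 43.6 mm

Allowable stress σ_allow = 344/3.84 = 89.58 MPa.
Required area A = F/σ_allow = 134000/89.58 = 1496 mm².
A = πd²/4 → d = √(4A/π) = 43.64 mm.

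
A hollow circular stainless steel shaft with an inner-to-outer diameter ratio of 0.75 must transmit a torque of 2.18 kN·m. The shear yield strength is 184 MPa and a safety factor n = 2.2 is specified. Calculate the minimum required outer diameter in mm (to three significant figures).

d_o = 57.9 mm

τ_allow = 184/2.2 = 83.64 MPa.
For a hollow shaft τ = 16T/[πd_o³(1−k⁴)] with k = 0.75, so 1−k⁴ = 0.6836.
d_o³ = 16T/[π τ_allow (1−k⁴)] = 16×2180000/(π×83.64×0.6836) = 194200 mm³.
d_o = 57.91 mm.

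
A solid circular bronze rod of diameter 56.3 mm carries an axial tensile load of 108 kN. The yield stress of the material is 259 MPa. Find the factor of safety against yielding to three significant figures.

A = πd²/4 = 2489 mm².
σ = F/A = 108000/2489 = 43.38 MPa.
n = 259/43.38 = 5.970.

n = 5.97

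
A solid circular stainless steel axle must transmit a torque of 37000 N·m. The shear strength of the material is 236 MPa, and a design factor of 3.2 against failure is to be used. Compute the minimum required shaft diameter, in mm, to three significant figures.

d = 137 mm

Allowable shear stress τ_allow = 236/3.2 = 73.75 MPa.
For a solid shaft τ = 16T/(πd³), so d³ = 16T/(π τ_allow) = 16×3.7000×10^7/(π×73.75) = 2.555×10^6 mm³.
d = (2.555×10^6)^(1/3) = 136.7 mm.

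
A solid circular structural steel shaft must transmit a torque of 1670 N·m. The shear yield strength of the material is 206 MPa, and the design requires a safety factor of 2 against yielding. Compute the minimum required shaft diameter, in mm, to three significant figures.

d = 43.5 mm

Allowable shear stress τ_allow = 206/2 = 103.0 MPa.
For a solid shaft τ = 16T/(πd³), so d³ = 16T/(π τ_allow) = 16×1670000/(π×103.0) = 82580 mm³.
d = (82580)^(1/3) = 43.55 mm.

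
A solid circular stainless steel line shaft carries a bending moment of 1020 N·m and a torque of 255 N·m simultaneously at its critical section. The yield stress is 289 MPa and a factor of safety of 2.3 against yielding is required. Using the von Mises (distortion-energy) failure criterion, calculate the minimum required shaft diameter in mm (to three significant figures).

d = 43.9 mm

σ_allow = σ_y/n = 289/2.3 = 125.7 MPa.
For a solid shaft σ_b = 32M/(πd³) and τ = 16T/(πd³), so the von Mises stress is σ' = (16/πd³)·√(4M²+3T²).
√(4M²+3T²) = √(4×(1.020×10^6)² + 3×(255000)²) = 2.087×10^6 N·mm.
d³ = 16×2.087×10^6/(π×125.7) = 84600 mm³.
d = 43.90 mm.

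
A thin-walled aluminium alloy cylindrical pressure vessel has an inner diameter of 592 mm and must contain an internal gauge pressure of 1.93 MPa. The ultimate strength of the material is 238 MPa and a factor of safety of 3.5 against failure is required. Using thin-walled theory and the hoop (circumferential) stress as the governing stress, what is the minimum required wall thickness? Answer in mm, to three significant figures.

σ_allow = 238/3.5 = 68.00 MPa.
Hoop stress σ_h = pD/(2t), so t = pD/(2σ_allow) = 1.93×592/(2×68.00) = 8.401 mm.

t = 8.40 mm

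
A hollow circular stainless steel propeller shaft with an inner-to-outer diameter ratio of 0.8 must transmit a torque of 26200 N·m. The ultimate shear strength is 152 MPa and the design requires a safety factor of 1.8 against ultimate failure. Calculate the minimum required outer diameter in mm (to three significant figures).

d_o = 139 mm

τ_allow = 152/1.8 = 84.44 MPa.
For a hollow shaft τ = 16T/[πd_o³(1−k⁴)] with k = 0.8, so 1−k⁴ = 0.5904.
d_o³ = 16T/[π τ_allow (1−k⁴)] = 16×2.6200×10^7/(π×84.44×0.5904) = 2.676×10^6 mm³.
d_o = 138.8 mm.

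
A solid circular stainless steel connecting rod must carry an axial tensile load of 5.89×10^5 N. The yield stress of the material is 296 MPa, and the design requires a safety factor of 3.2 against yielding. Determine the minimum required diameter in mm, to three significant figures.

d = 90.0 mm

Allowable stress σ_allow = 296/3.2 = 92.50 MPa.
Required area A = F/σ_allow = 589000/92.50 = 6368 mm².
A = πd²/4 → d = √(4A/π) = 90.04 mm.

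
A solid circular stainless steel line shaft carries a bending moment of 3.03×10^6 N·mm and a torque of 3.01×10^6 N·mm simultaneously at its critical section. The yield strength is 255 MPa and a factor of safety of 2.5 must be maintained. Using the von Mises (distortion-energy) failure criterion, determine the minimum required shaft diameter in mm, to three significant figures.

σ_allow = σ_y/n = 255/2.5 = 102.0 MPa.
For a solid shaft σ_b = 32M/(πd³) and τ = 16T/(πd³), so the von Mises stress is σ' = (16/πd³)·√(4M²+3T²).
√(4M²+3T²) = √(4×(3.030×10^6)² + 3×(3.010×10^6)²) = 7.994×10^6 N·mm.
d³ = 16×7.994×10^6/(π×102.0) = 399100 mm³.
d = 73.63 mm.

d = 73.6 mm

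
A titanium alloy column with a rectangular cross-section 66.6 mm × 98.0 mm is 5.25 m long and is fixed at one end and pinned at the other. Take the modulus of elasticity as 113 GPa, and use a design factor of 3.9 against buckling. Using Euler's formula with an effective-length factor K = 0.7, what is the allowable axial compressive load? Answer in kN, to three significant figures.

Buckling occurs about the weak axis: I_min = h·b³/12 = 98.0×66.6³/12 = 2.413×10^6 mm⁴ (b = 66.6 mm is the smaller dimension).
Effective length L_e = KL = 0.7×5.25 m = 3675 mm.
Euler critical load P_cr = π²EI/L_e² = π²×113000×2.413×10^6/3675² = 199200 N.
P_allow = P_cr/n = 199200/3.9 = 51080 N.

P_allow = 51.1 kN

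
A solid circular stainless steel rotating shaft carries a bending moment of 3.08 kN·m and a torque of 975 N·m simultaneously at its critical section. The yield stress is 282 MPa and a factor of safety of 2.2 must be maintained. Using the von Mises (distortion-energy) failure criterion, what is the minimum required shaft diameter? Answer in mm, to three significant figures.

d = 63.3 mm

σ_allow = σ_y/n = 282/2.2 = 128.2 MPa.
For a solid shaft σ_b = 32M/(πd³) and τ = 16T/(πd³), so the von Mises stress is σ' = (16/πd³)·√(4M²+3T²).
√(4M²+3T²) = √(4×(3.080×10^6)² + 3×(975000)²) = 6.387×10^6 N·mm.
d³ = 16×6.387×10^6/(π×128.2) = 253800 mm³.
d = 63.31 mm.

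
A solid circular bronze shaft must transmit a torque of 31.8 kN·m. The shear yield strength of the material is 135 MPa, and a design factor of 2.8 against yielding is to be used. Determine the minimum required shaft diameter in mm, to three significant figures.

d = 150 mm

Allowable shear stress τ_allow = 135/2.8 = 48.21 MPa.
For a solid shaft τ = 16T/(πd³), so d³ = 16T/(π τ_allow) = 16×3.1800×10^7/(π×48.21) = 3.359×10^6 mm³.
d = (3.359×10^6)^(1/3) = 149.8 mm.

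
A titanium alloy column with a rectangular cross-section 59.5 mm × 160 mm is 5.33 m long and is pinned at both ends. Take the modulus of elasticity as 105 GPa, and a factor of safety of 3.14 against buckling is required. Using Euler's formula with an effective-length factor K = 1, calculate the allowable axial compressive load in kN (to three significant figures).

P_allow = 32.6 kN

Buckling occurs about the weak axis: I_min = h·b³/12 = 160×59.5³/12 = 2.809×10^6 mm⁴ (b = 59.5 mm is the smaller dimension).
Effective length L_e = KL = 1×5.33 m = 5330 mm.
Euler critical load P_cr = π²EI/L_e² = π²×105000×2.809×10^6/5330² = 102500 N.
P_allow = P_cr/n = 102500/3.14 = 32630 N.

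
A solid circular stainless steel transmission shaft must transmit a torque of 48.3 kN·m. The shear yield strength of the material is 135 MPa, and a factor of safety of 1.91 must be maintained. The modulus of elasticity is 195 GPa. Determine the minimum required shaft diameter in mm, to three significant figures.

Allowable shear stress τ_allow = 135/1.91 = 70.68 MPa.
For a solid shaft τ = 16T/(πd³), so d³ = 16T/(π τ_allow) = 16×4.8300×10^7/(π×70.68) = 3.480×10^6 mm³.
d = (3.480×10^6)^(1/3) = 151.5 mm.

d = 152 mm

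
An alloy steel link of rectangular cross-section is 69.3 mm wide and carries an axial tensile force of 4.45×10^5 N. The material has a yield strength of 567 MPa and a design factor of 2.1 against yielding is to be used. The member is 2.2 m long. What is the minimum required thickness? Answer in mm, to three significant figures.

t = 23.8 mm

σ_allow = 567/2.1 = 270.0 MPa.
Required area A = F/σ_allow = 445000/270.0 = 1648 mm².
t = A/w = 1648/69.3 = 23.78 mm.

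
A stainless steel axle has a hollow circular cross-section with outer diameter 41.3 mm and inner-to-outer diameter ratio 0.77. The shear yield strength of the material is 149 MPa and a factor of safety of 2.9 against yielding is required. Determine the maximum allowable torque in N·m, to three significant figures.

τ_allow = 149/2.9 = 51.38 MPa.
For a hollow shaft T_allow = τ_allow·πd_o³(1−k⁴)/16 with 1−k⁴ = 0.6485, so πd_o³(1−k⁴)/16 = 8970 mm³.
T_allow = 51.38×8970 = 460800 N·mm = 460.8 N·m.

T_allow = 461 N·m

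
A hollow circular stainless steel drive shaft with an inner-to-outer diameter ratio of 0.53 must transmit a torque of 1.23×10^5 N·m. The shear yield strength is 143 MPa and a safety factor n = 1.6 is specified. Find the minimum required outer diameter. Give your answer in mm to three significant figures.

d_o = 197 mm

τ_allow = 143/1.6 = 89.38 MPa.
For a hollow shaft τ = 16T/[πd_o³(1−k⁴)] with k = 0.53, so 1−k⁴ = 0.9211.
d_o³ = 16T/[π τ_allow (1−k⁴)] = 16×1.2300×10^8/(π×89.38×0.9211) = 7.609×10^6 mm³.
d_o = 196.7 mm.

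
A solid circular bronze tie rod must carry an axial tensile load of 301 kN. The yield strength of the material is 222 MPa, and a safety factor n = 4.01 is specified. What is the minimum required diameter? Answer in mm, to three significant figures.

d = 83.2 mm

Allowable stress σ_allow = 222/4.01 = 55.36 MPa.
Required area A = F/σ_allow = 301000/55.36 = 5437 mm².
A = πd²/4 → d = √(4A/π) = 83.20 mm.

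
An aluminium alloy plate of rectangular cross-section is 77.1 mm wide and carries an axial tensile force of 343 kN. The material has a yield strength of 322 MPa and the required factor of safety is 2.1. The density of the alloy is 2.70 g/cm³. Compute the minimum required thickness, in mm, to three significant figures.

σ_allow = 322/2.1 = 153.3 MPa.
Required area A = F/σ_allow = 343000/153.3 = 2237 mm².
t = A/w = 2237/77.1 = 29.01 mm.

t = 29.0 mm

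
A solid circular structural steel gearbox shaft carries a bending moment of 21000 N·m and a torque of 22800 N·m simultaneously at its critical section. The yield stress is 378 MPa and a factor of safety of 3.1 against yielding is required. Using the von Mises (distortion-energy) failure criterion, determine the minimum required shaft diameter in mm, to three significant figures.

d = 134 mm

σ_allow = σ_y/n = 378/3.1 = 121.9 MPa.
For a solid shaft σ_b = 32M/(πd³) and τ = 16T/(πd³), so the von Mises stress is σ' = (16/πd³)·√(4M²+3T²).
√(4M²+3T²) = √(4×(2.100×10^7)² + 3×(2.280×10^7)²) = 5.765×10^7 N·mm.
d³ = 16×5.765×10^7/(π×121.9) = 2.408×10^6 mm³.
d = 134.0 mm.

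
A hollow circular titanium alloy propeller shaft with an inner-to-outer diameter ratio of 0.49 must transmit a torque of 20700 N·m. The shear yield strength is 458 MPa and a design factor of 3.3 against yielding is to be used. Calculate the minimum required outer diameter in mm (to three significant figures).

d_o = 93.1 mm

τ_allow = 458/3.3 = 138.8 MPa.
For a hollow shaft τ = 16T/[πd_o³(1−k⁴)] with k = 0.49, so 1−k⁴ = 0.9424.
d_o³ = 16T/[π τ_allow (1−k⁴)] = 16×2.0700×10^7/(π×138.8×0.9424) = 806100 mm³.
d_o = 93.07 mm.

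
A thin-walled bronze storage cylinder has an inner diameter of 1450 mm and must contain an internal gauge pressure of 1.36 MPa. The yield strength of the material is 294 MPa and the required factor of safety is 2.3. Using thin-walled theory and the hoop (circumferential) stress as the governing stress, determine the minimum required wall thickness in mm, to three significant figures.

σ_allow = 294/2.3 = 127.8 MPa.
Hoop stress σ_h = pD/(2t), so t = pD/(2σ_allow) = 1.36×1450/(2×127.8) = 7.714 mm.

t = 7.71 mm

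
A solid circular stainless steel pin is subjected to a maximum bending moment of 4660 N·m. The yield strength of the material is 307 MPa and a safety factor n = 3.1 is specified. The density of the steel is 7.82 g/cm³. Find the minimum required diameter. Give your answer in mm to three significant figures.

d = 78.3 mm

σ_allow = 307/3.1 = 99.03 MPa.
For a solid circular section σ = 32M/(πd³), so d³ = 32M/(π σ_allow) = 32×4660000/(π×99.03) = 479300 mm³.
d = 78.26 mm.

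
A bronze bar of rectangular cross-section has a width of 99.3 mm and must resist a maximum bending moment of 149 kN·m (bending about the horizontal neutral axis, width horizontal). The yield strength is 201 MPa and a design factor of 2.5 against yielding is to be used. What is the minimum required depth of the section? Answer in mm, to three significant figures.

σ_allow = 201/2.5 = 80.40 MPa.
For a rectangular section σ = 6M/(bh²), so h² = 6M/(b σ_allow) = 6×1.4900×10^8/(99.3×80.40) = 112000 mm².
h = 334.6 mm.

h = 335 mm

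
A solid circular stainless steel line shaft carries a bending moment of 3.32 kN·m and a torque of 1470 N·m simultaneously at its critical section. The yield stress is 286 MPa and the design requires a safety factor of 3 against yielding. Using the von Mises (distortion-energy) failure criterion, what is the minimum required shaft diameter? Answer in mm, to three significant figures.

d = 72.4 mm

σ_allow = σ_y/n = 286/3 = 95.33 MPa.
For a solid shaft σ_b = 32M/(πd³) and τ = 16T/(πd³), so the von Mises stress is σ' = (16/πd³)·√(4M²+3T²).
√(4M²+3T²) = √(4×(3.320×10^6)² + 3×(1.470×10^6)²) = 7.111×10^6 N·mm.
d³ = 16×7.111×10^6/(π×95.33) = 379900 mm³.
d = 72.43 mm.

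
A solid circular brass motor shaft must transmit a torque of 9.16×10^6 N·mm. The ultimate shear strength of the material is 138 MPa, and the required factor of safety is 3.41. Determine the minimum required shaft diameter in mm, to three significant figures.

d = 105 mm

Allowable shear stress τ_allow = 138/3.41 = 40.47 MPa.
For a solid shaft τ = 16T/(πd³), so d³ = 16T/(π τ_allow) = 16×9160000/(π×40.47) = 1.153×10^6 mm³.
d = (1.153×10^6)^(1/3) = 104.9 mm.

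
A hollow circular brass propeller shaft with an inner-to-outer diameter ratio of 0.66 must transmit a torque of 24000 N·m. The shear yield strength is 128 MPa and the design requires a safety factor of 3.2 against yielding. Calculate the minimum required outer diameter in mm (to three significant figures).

d_o = 156 mm

τ_allow = 128/3.2 = 40.00 MPa.
For a hollow shaft τ = 16T/[πd_o³(1−k⁴)] with k = 0.66, so 1−k⁴ = 0.8103.
d_o³ = 16T/[π τ_allow (1−k⁴)] = 16×2.4000×10^7/(π×40.00×0.8103) = 3.771×10^6 mm³.
d_o = 155.7 mm.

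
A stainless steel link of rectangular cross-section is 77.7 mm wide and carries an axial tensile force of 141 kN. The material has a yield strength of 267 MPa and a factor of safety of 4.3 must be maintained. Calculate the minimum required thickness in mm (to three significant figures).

σ_allow = 267/4.3 = 62.09 MPa.
Required area A = F/σ_allow = 141000/62.09 = 2271 mm².
t = A/w = 2271/77.7 = 29.23 mm.

t = 29.2 mm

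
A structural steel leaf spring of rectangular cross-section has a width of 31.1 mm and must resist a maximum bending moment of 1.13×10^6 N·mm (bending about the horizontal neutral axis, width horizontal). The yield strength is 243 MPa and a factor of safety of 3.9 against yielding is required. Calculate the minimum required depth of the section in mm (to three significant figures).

σ_allow = 243/3.9 = 62.31 MPa.
For a rectangular section σ = 6M/(bh²), so h² = 6M/(b σ_allow) = 6×1130000/(31.1×62.31) = 3499 mm².
h = 59.15 mm.

h = 59.2 mm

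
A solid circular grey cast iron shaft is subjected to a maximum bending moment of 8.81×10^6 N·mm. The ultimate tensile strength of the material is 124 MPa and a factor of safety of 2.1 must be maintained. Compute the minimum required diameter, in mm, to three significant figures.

σ_allow = 124/2.1 = 59.05 MPa.
For a solid circular section σ = 32M/(πd³), so d³ = 32M/(π σ_allow) = 32×8810000/(π×59.05) = 1.520×10^6 mm³.
d = 115.0 mm.

d = 115 mm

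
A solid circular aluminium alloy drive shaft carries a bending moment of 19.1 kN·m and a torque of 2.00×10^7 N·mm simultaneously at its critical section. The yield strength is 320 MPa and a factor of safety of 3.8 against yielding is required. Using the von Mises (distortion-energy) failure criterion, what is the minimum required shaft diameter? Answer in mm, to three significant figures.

d = 146 mm

σ_allow = σ_y/n = 320/3.8 = 84.21 MPa.
For a solid shaft σ_b = 32M/(πd³) and τ = 16T/(πd³), so the von Mises stress is σ' = (16/πd³)·√(4M²+3T²).
√(4M²+3T²) = √(4×(1.910×10^7)² + 3×(2.000×10^7)²) = 5.157×10^7 N·mm.
d³ = 16×5.157×10^7/(π×84.21) = 3.119×10^6 mm³.
d = 146.1 mm.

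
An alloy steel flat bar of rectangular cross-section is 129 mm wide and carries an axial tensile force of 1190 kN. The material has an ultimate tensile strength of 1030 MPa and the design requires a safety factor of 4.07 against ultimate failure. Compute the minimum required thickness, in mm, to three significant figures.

σ_allow = 1030/4.07 = 253.1 MPa.
Required area A = F/σ_allow = 1190000/253.1 = 4702 mm².
t = A/w = 4702/129 = 36.45 mm.

t = 36.5 mm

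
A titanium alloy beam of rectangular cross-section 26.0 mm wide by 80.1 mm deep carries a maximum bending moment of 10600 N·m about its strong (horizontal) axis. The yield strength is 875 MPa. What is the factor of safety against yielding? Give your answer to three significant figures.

n = 2.30

Section modulus S = bh²/6 = 26.0×80.1²/6 = 27800 mm³.
σ = M/S = 1.0600×10^7/27800 = 381.3 MPa.
n = 875/381.3 = 2.295.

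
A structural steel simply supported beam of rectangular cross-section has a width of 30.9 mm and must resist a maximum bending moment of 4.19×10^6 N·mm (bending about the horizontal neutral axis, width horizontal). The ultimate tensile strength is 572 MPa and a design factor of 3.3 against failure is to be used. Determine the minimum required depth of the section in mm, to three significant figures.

h = 68.5 mm

σ_allow = 572/3.3 = 173.3 MPa.
For a rectangular section σ = 6M/(bh²), so h² = 6M/(b σ_allow) = 6×4190000/(30.9×173.3) = 4694 mm².
h = 68.51 mm.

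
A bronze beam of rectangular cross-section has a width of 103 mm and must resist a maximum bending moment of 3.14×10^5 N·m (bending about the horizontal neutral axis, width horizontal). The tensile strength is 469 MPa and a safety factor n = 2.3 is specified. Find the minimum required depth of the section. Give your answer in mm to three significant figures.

σ_allow = 469/2.3 = 203.9 MPa.
For a rectangular section σ = 6M/(bh²), so h² = 6M/(b σ_allow) = 6×3.1400×10^8/(103×203.9) = 89700 mm².
h = 299.5 mm.

h = 300 mm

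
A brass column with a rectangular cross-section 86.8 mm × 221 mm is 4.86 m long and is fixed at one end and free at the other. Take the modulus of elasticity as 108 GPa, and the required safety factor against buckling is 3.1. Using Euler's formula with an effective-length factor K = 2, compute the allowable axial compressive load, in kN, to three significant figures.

P_allow = 43.8 kN

Buckling occurs about the weak axis: I_min = h·b³/12 = 221×86.8³/12 = 1.204×10^7 mm⁴ (b = 86.8 mm is the smaller dimension).
Effective length L_e = KL = 2×4.86 m = 9720 mm.
Euler critical load P_cr = π²EI/L_e² = π²×108000×1.204×10^7/9720² = 135900 N.
P_allow = P_cr/n = 135900/3.1 = 43830 N.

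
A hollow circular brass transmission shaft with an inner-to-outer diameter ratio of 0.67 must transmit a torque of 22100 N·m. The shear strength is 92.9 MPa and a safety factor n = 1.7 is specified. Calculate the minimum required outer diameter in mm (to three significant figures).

τ_allow = 92.9/1.7 = 54.65 MPa.
For a hollow shaft τ = 16T/[πd_o³(1−k⁴)] with k = 0.67, so 1−k⁴ = 0.7985.
d_o³ = 16T/[π τ_allow (1−k⁴)] = 16×2.2100×10^7/(π×54.65×0.7985) = 2.579×10^6 mm³.
d_o = 137.1 mm.

d_o = 137 mm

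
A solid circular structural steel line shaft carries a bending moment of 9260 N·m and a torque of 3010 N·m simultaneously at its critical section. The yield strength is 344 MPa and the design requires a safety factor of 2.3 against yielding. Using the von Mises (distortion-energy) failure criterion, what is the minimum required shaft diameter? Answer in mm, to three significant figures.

σ_allow = σ_y/n = 344/2.3 = 149.6 MPa.
For a solid shaft σ_b = 32M/(πd³) and τ = 16T/(πd³), so the von Mises stress is σ' = (16/πd³)·√(4M²+3T²).
√(4M²+3T²) = √(4×(9.260×10^6)² + 3×(3.010×10^6)²) = 1.924×10^7 N·mm.
d³ = 16×1.924×10^7/(π×149.6) = 655100 mm³.
d = 86.85 mm.

d = 86.9 mm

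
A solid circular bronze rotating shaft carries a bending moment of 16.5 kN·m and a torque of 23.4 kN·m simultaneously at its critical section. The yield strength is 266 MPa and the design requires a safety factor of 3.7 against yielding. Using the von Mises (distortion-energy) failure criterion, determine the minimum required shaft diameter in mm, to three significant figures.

d = 155 mm

σ_allow = σ_y/n = 266/3.7 = 71.89 MPa.
For a solid shaft σ_b = 32M/(πd³) and τ = 16T/(πd³), so the von Mises stress is σ' = (16/πd³)·√(4M²+3T²).
√(4M²+3T²) = √(4×(1.650×10^7)² + 3×(2.340×10^7)²) = 5.227×10^7 N·mm.
d³ = 16×5.227×10^7/(π×71.89) = 3.703×10^6 mm³.
d = 154.7 mm.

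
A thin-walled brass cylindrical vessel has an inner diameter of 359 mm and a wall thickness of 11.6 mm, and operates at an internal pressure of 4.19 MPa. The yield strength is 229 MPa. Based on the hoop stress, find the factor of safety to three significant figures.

σ_h = pD/(2t) = 4.19×359/(2×11.6) = 64.84 MPa.
n = 229/64.84 = 3.532.

n = 3.53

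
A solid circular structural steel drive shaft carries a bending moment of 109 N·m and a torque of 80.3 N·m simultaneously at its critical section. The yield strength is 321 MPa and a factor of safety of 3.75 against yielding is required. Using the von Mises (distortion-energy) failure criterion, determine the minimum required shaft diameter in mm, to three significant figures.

d = 24.9 mm

σ_allow = σ_y/n = 321/3.75 = 85.60 MPa.
For a solid shaft σ_b = 32M/(πd³) and τ = 16T/(πd³), so the von Mises stress is σ' = (16/πd³)·√(4M²+3T²).
√(4M²+3T²) = √(4×(109000)² + 3×(80300)²) = 258600 N·mm.
d³ = 16×258600/(π×85.60) = 15390 mm³.
d = 24.87 mm.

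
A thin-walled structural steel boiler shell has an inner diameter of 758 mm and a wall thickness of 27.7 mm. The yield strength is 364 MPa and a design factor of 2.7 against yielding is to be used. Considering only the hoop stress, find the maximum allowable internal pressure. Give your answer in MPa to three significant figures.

σ_allow = 364/2.7 = 134.8 MPa.
σ_h = pD/(2t) → p_allow = 2σ_allow t/D = 2×134.8×27.7/758 = 9.853 MPa.

p_allow = 9.85 MPa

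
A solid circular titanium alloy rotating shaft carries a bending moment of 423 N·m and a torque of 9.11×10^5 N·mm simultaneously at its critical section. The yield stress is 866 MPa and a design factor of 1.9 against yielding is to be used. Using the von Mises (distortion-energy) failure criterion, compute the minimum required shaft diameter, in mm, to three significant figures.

σ_allow = σ_y/n = 866/1.9 = 455.8 MPa.
For a solid shaft σ_b = 32M/(πd³) and τ = 16T/(πd³), so the von Mises stress is σ' = (16/πd³)·√(4M²+3T²).
√(4M²+3T²) = √(4×(423000)² + 3×(911000)²) = 1.790×10^6 N·mm.
d³ = 16×1.790×10^6/(π×455.8) = 20010 mm³.
d = 27.15 mm.

d = 27.1 mm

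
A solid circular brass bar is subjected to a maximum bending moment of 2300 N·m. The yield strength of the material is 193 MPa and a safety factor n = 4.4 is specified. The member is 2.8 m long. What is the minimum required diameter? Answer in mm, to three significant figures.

d = 81.1 mm

σ_allow = 193/4.4 = 43.86 MPa.
For a solid circular section σ = 32M/(πd³), so d³ = 32M/(π σ_allow) = 32×2300000/(π×43.86) = 534100 mm³.
d = 81.13 mm.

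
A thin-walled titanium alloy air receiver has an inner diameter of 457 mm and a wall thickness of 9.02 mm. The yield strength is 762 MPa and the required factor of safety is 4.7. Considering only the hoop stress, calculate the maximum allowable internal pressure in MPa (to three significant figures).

p_allow = 6.40 MPa

σ_allow = 762/4.7 = 162.1 MPa.
σ_h = pD/(2t) → p_allow = 2σ_allow t/D = 2×162.1×9.02/457 = 6.400 MPa.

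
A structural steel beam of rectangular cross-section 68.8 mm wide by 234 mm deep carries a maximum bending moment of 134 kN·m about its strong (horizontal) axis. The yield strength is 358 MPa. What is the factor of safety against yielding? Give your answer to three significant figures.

Section modulus S = bh²/6 = 68.8×234²/6 = 627900 mm³.
σ = M/S = 1.3400×10^8/627900 = 213.4 MPa.
n = 358/213.4 = 1.677.

n = 1.68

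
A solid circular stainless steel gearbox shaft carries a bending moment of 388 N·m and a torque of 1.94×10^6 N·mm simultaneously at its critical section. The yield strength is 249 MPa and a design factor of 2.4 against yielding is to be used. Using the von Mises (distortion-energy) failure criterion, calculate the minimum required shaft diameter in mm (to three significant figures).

d = 55.3 mm

σ_allow = σ_y/n = 249/2.4 = 103.8 MPa.
For a solid shaft σ_b = 32M/(πd³) and τ = 16T/(πd³), so the von Mises stress is σ' = (16/πd³)·√(4M²+3T²).
√(4M²+3T²) = √(4×(388000)² + 3×(1.940×10^6)²) = 3.449×10^6 N·mm.
d³ = 16×3.449×10^6/(π×103.8) = 169300 mm³.
d = 55.32 mm.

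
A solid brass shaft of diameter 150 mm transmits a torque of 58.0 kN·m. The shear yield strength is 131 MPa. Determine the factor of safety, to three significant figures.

n = 1.50

τ = 16T/(πd³) = 16×5.8000×10^7/(π×150³) = 87.52 MPa.
n = τ_limit/τ = 131/87.52 = 1.497.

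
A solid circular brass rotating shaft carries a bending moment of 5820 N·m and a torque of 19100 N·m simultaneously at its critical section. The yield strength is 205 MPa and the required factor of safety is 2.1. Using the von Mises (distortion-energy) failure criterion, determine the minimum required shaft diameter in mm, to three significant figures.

d = 122 mm

σ_allow = σ_y/n = 205/2.1 = 97.62 MPa.
For a solid shaft σ_b = 32M/(πd³) and τ = 16T/(πd³), so the von Mises stress is σ' = (16/πd³)·√(4M²+3T²).
√(4M²+3T²) = √(4×(5.820×10^6)² + 3×(1.910×10^7)²) = 3.507×10^7 N·mm.
d³ = 16×3.507×10^7/(π×97.62) = 1.830×10^6 mm³.
d = 122.3 mm.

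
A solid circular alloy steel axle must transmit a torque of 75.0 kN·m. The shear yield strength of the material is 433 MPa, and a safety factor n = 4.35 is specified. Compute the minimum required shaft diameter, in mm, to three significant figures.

d = 157 mm

Allowable shear stress τ_allow = 433/4.35 = 99.54 MPa.
For a solid shaft τ = 16T/(πd³), so d³ = 16T/(π τ_allow) = 16×7.5000×10^7/(π×99.54) = 3.837×10^6 mm³.
d = (3.837×10^6)^(1/3) = 156.6 mm.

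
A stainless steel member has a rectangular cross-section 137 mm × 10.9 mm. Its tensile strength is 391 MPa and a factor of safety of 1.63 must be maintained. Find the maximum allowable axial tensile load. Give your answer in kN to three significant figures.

σ_allow = 391/1.63 = 239.9 MPa.
A = 137×10.9 = 1493 mm².
F_allow = σ_allow × A = 239.9×1493 = 358200 N.

F_allow = 358 kN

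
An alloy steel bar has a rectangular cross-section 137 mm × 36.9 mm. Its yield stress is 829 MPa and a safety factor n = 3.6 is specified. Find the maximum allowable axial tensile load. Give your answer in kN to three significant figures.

σ_allow = 829/3.6 = 230.3 MPa.
A = 137×36.9 = 5055 mm².
F_allow = σ_allow × A = 230.3×5055 = 1.164×10^6 N.

F_allow = 1160 kN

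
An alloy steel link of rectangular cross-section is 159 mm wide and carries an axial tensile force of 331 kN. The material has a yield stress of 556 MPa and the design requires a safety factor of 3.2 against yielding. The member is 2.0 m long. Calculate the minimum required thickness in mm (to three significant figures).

σ_allow = 556/3.2 = 173.8 MPa.
Required area A = F/σ_allow = 331000/173.8 = 1905 mm².
t = A/w = 1905/159 = 11.98 mm.

t = 12.0 mm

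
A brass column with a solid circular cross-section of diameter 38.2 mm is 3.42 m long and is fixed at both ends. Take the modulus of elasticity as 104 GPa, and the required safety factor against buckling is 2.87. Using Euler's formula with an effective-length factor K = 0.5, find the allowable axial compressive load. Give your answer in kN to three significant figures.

P_allow = 12.8 kN

I = πd⁴/64 = π×38.2⁴/64 = 104500 mm⁴.
Effective length L_e = KL = 0.5×3.42 m = 1710 mm.
Euler critical load P_cr = π²EI/L_e² = π²×104000×104500/1710² = 36690 N.
P_allow = P_cr/n = 36690/2.87 = 12780 N.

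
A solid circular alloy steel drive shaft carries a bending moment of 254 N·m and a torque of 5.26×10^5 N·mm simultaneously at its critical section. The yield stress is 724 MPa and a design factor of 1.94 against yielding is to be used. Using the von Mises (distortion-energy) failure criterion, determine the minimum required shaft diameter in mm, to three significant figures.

d = 24.2 mm

σ_allow = σ_y/n = 724/1.94 = 373.2 MPa.
For a solid shaft σ_b = 32M/(πd³) and τ = 16T/(πd³), so the von Mises stress is σ' = (16/πd³)·√(4M²+3T²).
√(4M²+3T²) = √(4×(254000)² + 3×(526000)²) = 1.043×10^6 N·mm.
d³ = 16×1.043×10^6/(π×373.2) = 14240 mm³.
d = 24.24 mm.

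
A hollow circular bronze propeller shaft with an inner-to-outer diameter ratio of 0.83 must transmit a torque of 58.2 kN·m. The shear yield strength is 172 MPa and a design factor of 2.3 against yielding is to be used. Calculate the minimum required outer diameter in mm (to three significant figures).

τ_allow = 172/2.3 = 74.78 MPa.
For a hollow shaft τ = 16T/[πd_o³(1−k⁴)] with k = 0.83, so 1−k⁴ = 0.5254.
d_o³ = 16T/[π τ_allow (1−k⁴)] = 16×5.8200×10^7/(π×74.78×0.5254) = 7.544×10^6 mm³.
d_o = 196.1 mm.

d_o = 196 mm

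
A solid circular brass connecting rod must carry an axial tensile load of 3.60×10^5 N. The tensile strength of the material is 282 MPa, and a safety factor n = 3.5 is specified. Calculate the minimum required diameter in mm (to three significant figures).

d = 75.4 mm

Allowable stress σ_allow = 282/3.5 = 80.57 MPa.
Required area A = F/σ_allow = 360000/80.57 = 4468 mm².
A = πd²/4 → d = √(4A/π) = 75.43 mm.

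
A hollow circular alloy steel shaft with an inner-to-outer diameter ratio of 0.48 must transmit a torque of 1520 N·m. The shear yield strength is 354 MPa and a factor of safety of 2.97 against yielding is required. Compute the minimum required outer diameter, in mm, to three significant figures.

τ_allow = 354/2.97 = 119.2 MPa.
For a hollow shaft τ = 16T/[πd_o³(1−k⁴)] with k = 0.48, so 1−k⁴ = 0.9469.
d_o³ = 16T/[π τ_allow (1−k⁴)] = 16×1520000/(π×119.2×0.9469) = 68590 mm³.
d_o = 40.93 mm.

d_o = 40.9 mm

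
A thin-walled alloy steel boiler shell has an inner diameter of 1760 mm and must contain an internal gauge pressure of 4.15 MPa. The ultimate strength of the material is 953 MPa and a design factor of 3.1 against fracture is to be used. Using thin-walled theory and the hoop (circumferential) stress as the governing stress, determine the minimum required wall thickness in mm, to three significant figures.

σ_allow = 953/3.1 = 307.4 MPa.
Hoop stress σ_h = pD/(2t), so t = pD/(2σ_allow) = 4.15×1760/(2×307.4) = 11.88 mm.

t = 11.9 mm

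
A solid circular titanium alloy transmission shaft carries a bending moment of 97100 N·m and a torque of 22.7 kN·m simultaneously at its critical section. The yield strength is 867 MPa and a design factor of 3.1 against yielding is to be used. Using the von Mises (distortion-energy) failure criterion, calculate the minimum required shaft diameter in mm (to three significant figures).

d = 153 mm

σ_allow = σ_y/n = 867/3.1 = 279.7 MPa.
For a solid shaft σ_b = 32M/(πd³) and τ = 16T/(πd³), so the von Mises stress is σ' = (16/πd³)·√(4M²+3T²).
√(4M²+3T²) = √(4×(9.710×10^7)² + 3×(2.270×10^7)²) = 1.981×10^8 N·mm.
d³ = 16×1.981×10^8/(π×279.7) = 3.608×10^6 mm³.
d = 153.4 mm.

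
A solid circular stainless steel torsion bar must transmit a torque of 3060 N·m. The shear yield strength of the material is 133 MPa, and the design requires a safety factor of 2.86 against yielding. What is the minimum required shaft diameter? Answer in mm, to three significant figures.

d = 69.5 mm

Allowable shear stress τ_allow = 133/2.86 = 46.50 MPa.
For a solid shaft τ = 16T/(πd³), so d³ = 16T/(π τ_allow) = 16×3060000/(π×46.50) = 335100 mm³.
d = (335100)^(1/3) = 69.46 mm.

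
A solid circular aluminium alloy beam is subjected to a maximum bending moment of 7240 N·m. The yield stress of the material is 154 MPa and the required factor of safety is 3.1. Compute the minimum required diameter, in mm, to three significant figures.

d = 114 mm

σ_allow = 154/3.1 = 49.68 MPa.
For a solid circular section σ = 32M/(πd³), so d³ = 32M/(π σ_allow) = 32×7240000/(π×49.68) = 1.484×10^6 mm³.
d = 114.1 mm.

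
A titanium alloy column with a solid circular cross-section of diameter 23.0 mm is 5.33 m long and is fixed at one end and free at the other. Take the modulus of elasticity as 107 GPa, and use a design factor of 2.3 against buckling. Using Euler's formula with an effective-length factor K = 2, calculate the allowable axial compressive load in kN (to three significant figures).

P_allow = 0.0555 kN

I = πd⁴/64 = π×23.0⁴/64 = 13740 mm⁴.
Effective length L_e = KL = 2×5.33 m = 10660 mm.
Euler critical load P_cr = π²EI/L_e² = π²×107000×13740/10660² = 127.7 N.
P_allow = P_cr/n = 127.7/2.3 = 55.50 N.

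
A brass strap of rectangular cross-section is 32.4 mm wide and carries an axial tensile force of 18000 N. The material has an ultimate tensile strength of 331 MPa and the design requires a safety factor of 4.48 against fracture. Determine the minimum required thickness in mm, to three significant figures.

t = 7.52 mm

σ_allow = 331/4.48 = 73.88 MPa.
Required area A = F/σ_allow = 18000/73.88 = 243.6 mm².
t = A/w = 243.6/32.4 = 7.519 mm.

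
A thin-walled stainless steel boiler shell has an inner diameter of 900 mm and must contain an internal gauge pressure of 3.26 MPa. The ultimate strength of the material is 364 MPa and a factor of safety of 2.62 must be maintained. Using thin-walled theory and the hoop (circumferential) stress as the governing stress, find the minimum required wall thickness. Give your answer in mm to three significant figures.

σ_allow = 364/2.62 = 138.9 MPa.
Hoop stress σ_h = pD/(2t), so t = pD/(2σ_allow) = 3.26×900/(2×138.9) = 10.56 mm.

t = 10.6 mm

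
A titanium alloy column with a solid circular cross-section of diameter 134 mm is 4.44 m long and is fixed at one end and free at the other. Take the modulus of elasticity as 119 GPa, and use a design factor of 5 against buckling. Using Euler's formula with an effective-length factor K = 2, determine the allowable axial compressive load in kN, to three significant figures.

I = πd⁴/64 = π×134⁴/64 = 1.583×10^7 mm⁴.
Effective length L_e = KL = 2×4.44 m = 8880 mm.
Euler critical load P_cr = π²EI/L_e² = π²×119000×1.583×10^7/8880² = 235700 N.
P_allow = P_cr/n = 235700/5 = 47150 N.

P_allow = 47.1 kN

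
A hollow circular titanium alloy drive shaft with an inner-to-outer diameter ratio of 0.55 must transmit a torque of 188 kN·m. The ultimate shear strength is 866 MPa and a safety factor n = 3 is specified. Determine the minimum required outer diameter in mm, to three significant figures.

τ_allow = 866/3 = 288.7 MPa.
For a hollow shaft τ = 16T/[πd_o³(1−k⁴)] with k = 0.55, so 1−k⁴ = 0.9085.
d_o³ = 16T/[π τ_allow (1−k⁴)] = 16×1.8800×10^8/(π×288.7×0.9085) = 3.651×10^6 mm³.
d_o = 154.0 mm.

d_o = 154 mm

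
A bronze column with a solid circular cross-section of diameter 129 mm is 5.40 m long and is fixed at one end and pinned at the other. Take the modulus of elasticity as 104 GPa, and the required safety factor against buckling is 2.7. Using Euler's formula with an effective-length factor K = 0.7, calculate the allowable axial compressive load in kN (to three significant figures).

P_allow = 362 kN

I = πd⁴/64 = π×129⁴/64 = 1.359×10^7 mm⁴.
Effective length L_e = KL = 0.7×5.40 m = 3780 mm.
Euler critical load P_cr = π²EI/L_e² = π²×104000×1.359×10^7/3780² = 976500 N.
P_allow = P_cr/n = 976500/2.7 = 361700 N.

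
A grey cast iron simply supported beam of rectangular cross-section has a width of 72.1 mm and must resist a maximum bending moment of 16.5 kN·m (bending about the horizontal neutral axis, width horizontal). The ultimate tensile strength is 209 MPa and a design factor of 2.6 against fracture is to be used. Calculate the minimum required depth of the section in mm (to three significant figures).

σ_allow = 209/2.6 = 80.38 MPa.
For a rectangular section σ = 6M/(bh²), so h² = 6M/(b σ_allow) = 6×1.6500×10^7/(72.1×80.38) = 17080 mm².
h = 130.7 mm.

h = 131 mm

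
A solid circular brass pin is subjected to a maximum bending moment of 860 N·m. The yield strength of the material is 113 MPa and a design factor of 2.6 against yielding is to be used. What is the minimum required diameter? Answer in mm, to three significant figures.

d = 58.6 mm

σ_allow = 113/2.6 = 43.46 MPa.
For a solid circular section σ = 32M/(πd³), so d³ = 32M/(π σ_allow) = 32×860000/(π×43.46) = 201600 mm³.
d = 58.63 mm.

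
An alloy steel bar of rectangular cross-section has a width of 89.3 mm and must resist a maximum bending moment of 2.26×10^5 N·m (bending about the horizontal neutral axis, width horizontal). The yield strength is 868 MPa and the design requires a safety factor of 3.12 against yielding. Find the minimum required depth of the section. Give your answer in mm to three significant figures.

h = 234 mm

σ_allow = 868/3.12 = 278.2 MPa.
For a rectangular section σ = 6M/(bh²), so h² = 6M/(b σ_allow) = 6×2.2600×10^8/(89.3×278.2) = 54580 mm².
h = 233.6 mm.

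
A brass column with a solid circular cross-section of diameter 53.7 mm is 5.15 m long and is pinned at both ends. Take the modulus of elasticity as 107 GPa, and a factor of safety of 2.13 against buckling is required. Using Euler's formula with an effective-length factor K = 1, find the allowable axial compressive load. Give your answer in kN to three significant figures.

I = πd⁴/64 = π×53.7⁴/64 = 408200 mm⁴.
Effective length L_e = KL = 1×5.15 m = 5150 mm.
Euler critical load P_cr = π²EI/L_e² = π²×107000×408200/5150² = 16250 N.
P_allow = P_cr/n = 16250/2.13 = 7631 N.

P_allow = 7.63 kN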